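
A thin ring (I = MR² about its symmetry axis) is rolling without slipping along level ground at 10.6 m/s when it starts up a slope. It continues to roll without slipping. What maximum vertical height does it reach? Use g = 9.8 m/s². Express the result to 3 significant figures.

With I = MR², the ratio k = I/(MR²) is 1.
Pure rolling means v = ωR; then KE = ½Mv² + ½I(v/R)² = ½(1+k)Mv² = Mv².
At the top the kinetic energy is zero, so Mv₀² = Mgh.
Thus h = (1+k)v₀²/(2g) = 2 × 10.6² / (2 × 9.8) ≈ 11.5 m.

h ≈ 11.5 m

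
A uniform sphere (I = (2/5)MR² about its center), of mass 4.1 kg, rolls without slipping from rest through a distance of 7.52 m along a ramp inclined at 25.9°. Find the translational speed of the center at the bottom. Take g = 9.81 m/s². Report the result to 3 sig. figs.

v ≈ 6.78 m/s

With I = (2/5)MR², the ratio k = I/(MR²) is 0.4.
The rolling condition ω = v/R makes the rotational term ½I(v/R)² = ½kMv², so KE_total = ½(1+k)Mv² = (7/10)Mv².
The vertical drop is h = L sinθ = 7.52 × sin25.9° = 3.285 m.
Energy conservation: Mgh = (7/10)Mv², so v = √(2gh/(1+k)) = √(2 × 9.81 × 3.285 / 1.4) ≈ 6.78 m/s.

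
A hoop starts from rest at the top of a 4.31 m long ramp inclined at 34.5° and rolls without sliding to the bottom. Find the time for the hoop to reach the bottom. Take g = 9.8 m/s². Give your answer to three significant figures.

With I = MR², the ratio k = I/(MR²) is 1.
Newton's second law down the slope: Mg sinθ − f = Ma. The torque equation fR = Iα (with α = a/R) gives f = kMa.
Hence a = g sinθ/(1+k) = 9.8×sin34.5°/2 = 2.775 m/s².
Starting from rest, L = ½at², so t = √(2L/a) = √(2×4.31/2.775) ≈ 1.76 s.

t ≈ 1.76 s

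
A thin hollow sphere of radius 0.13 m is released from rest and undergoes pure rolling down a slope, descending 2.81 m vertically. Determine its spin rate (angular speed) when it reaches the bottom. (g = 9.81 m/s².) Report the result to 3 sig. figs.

ω ≈ 44.2 rad/s

With I = (2/3)MR², the ratio k = I/(MR²) is 2/3.
Rolling without slipping gives ω = v/R, so the total kinetic energy is ½Mv² + ½Iω² = ½(1+k)Mv² = (5/6)Mv².
Energy conservation Mgh = ½(1+k)Mv² gives v = √(2gh/(1+k)) = √(2 × 9.81 × 2.81 / 1.667) = 5.751 m/s.
Then ω = v/R = 5.751 / 0.13 ≈ 44.2 rad/s.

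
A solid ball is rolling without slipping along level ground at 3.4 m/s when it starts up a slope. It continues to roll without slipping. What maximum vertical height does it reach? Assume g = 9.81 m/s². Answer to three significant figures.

The moment of inertia is (2/5)MR², giving k ≡ I/(MR²) = 0.4.
Since it rolls without slipping, ω = v/R and KE = ½Mv² + ½Iω² = ½(1+k)Mv² = (7/10)Mv².
All of this converts to potential energy at the highest point: (7/10)Mv₀² = Mgh.
Thus h = (1+k)v₀²/(2g) = 1.4 × 3.4² / (2 × 9.81) ≈ 0.825 m.

h ≈ 0.825 m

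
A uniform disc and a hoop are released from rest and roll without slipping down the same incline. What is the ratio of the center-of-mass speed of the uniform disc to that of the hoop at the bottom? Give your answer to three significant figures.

Each satisfies Mgh = ½(1+k)Mv² with k = I/(MR²), so v ∝ 1/√(1+k).
For the uniform disc k = 0.5; for the hoop k = 1.
v₁/v₂ = √((1+k₂)/(1+k₁)) = √(2/1.5) ≈ 1.15.

v_ratio ≈ 1.15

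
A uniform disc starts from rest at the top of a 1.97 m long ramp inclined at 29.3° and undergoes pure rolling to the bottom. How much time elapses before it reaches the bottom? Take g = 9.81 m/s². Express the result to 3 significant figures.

t ≈ 1.11 s

For this body I = (1/2)MR², i.e. k = I/(MR²) = 0.5.
Along the incline Mg sinθ − f = Ma, and torque about the center fR = Iα = kMR²(a/R) gives f = kMa.
Hence a = g sinθ/(1+k) = 9.81×sin29.3°/1.5 = 3.201 m/s².
With constant a from rest, t = √(2L/a) = √(2·1.97/3.201) ≈ 1.11 s.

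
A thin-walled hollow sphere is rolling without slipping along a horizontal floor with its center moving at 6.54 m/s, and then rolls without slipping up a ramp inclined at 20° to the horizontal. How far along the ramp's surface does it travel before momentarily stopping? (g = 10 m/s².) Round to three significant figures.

d ≈ 10.4 m

For this body I = (2/3)MR², i.e. k = I/(MR²) = 2/3.
The rolling condition ω = v/R makes the rotational term ½I(v/R)² = ½kMv², so KE_total = ½(1+k)Mv² = (5/6)Mv².
Setting this equal to Mgh gives the vertical rise h = (1+k)v₀²/(2g) = 1.667×6.54²/(2×10) = 3.564 m.
Along the incline, d = h/sinθ = 3.564/sin20° ≈ 10.4 m.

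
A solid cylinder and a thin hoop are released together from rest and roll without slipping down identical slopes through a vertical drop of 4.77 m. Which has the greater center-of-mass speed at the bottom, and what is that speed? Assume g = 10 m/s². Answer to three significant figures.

For rolling without slipping, Mgh = ½(1+k)Mv² where k = I/(MR²), so v = √(2gh/(1+k)).
Solid cylinder: k = 0.5, giving v = √(2×10×4.77/1.5) = 7.975 m/s.
Thin hoop: k = 1, giving v = √(2×10×4.77/2) = 6.907 m/s.
The smaller k wins: the solid cylinder, at ≈ 7.97 m/s.

the solid cylinder, at v ≈ 7.97 m/s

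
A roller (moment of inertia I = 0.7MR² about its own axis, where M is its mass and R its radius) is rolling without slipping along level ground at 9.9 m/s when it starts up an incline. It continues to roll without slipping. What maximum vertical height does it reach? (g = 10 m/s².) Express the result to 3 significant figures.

h ≈ 8.33 m

The moment of inertia is 0.7MR², giving k ≡ I/(MR²) = 0.7.
The rolling condition ω = v/R makes the rotational term ½I(v/R)² = ½kMv², so KE_total = ½(1+k)Mv² = (17/20)Mv².
At the top the kinetic energy is zero, so (17/20)Mv₀² = Mgh.
Thus h = (1+k)v₀²/(2g) = 1.7 × 9.9² / (2 × 10) ≈ 8.33 m.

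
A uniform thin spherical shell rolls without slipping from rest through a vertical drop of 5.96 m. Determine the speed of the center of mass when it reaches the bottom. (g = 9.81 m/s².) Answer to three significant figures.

v ≈ 8.38 m/s

For this body I = (2/3)MR², i.e. k = I/(MR²) = 2/3.
Pure rolling means v = ωR; then KE = ½Mv² + ½I(v/R)² = ½(1+k)Mv² = (5/6)Mv².
Energy conservation: Mgh = (5/6)Mv², so v = √(2gh/(1+k)) = √(2 × 9.81 × 5.96 / 1.667) ≈ 8.38 m/s.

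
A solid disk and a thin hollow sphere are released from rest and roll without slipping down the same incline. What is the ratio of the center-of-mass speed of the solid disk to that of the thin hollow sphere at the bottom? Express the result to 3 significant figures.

Each satisfies Mgh = ½(1+k)Mv² with k = I/(MR²), so v ∝ 1/√(1+k).
For the solid disk k = 0.5; for the thin hollow sphere k = 2/3.
v₁/v₂ = √((1+k₂)/(1+k₁)) = √(1.667/1.5) ≈ 1.05.

v_ratio ≈ 1.05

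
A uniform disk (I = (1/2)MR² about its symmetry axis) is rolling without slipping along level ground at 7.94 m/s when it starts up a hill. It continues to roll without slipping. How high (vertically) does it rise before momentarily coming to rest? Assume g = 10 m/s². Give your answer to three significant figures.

With I = (1/2)MR², the ratio k = I/(MR²) is 0.5.
Rolling without slipping gives ω = v/R, so the total kinetic energy is ½Mv² + ½Iω² = ½(1+k)Mv² = (3/4)Mv².
All of this converts to potential energy at the highest point: (3/4)Mv₀² = Mgh.
Thus h = (1+k)v₀²/(2g) = 1.5 × 7.94² / (2 × 10) ≈ 4.73 m.

h ≈ 4.73 m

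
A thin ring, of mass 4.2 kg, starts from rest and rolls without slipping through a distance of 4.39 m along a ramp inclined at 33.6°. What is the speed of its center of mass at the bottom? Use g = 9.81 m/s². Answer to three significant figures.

v ≈ 4.88 m/s

For this body I = MR², i.e. k = I/(MR²) = 1.
Pure rolling means v = ωR; then KE = ½Mv² + ½I(v/R)² = ½(1+k)Mv² = Mv².
The vertical drop is h = L sinθ = 4.39 × sin33.6° = 2.429 m.
Energy conservation: Mgh = Mv², so v = √(2gh/(1+k)) = √(2 × 9.81 × 2.429 / 2) ≈ 4.88 m/s.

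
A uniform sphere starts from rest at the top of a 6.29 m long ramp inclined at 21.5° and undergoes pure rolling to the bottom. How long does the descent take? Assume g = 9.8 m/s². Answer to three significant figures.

t ≈ 2.21 s

With I = (2/5)MR², the ratio k = I/(MR²) is 0.4.
Along the incline Mg sinθ − f = Ma, and torque about the center fR = Iα = kMR²(a/R) gives f = kMa.
Hence a = g sinθ/(1+k) = 9.8×sin21.5°/1.4 = 2.566 m/s².
Starting from rest, L = ½at², so t = √(2L/a) = √(2×6.29/2.566) ≈ 2.21 s.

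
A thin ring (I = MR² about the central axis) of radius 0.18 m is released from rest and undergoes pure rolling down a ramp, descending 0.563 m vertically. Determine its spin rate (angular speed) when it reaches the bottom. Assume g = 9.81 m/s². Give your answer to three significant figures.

ω ≈ 13.1 rad/s

Here I = MR², so the shape factor k = I/(MR²) = 1.
Rolling without slipping gives ω = v/R, so the total kinetic energy is ½Mv² + ½Iω² = ½(1+k)Mv² = Mv².
Energy conservation Mgh = ½(1+k)Mv² gives v = √(2gh/(1+k)) = √(2 × 9.81 × 0.563 / 2) = 2.35 m/s.
The angular speed follows from ω = v/R = 2.35/0.18 ≈ 13.1 rad/s.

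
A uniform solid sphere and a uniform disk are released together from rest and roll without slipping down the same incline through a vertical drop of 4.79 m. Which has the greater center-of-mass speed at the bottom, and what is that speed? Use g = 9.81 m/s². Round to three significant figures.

For rolling without slipping, Mgh = ½(1+k)Mv² where k = I/(MR²), so v = √(2gh/(1+k)).
Uniform solid sphere: k = 0.4, giving v = √(2×9.81×4.79/1.4) = 8.193 m/s.
Uniform disk: k = 0.5, giving v = √(2×9.81×4.79/1.5) = 7.915 m/s.
The smaller k wins: the uniform solid sphere, at ≈ 8.19 m/s.

the uniform solid sphere, at v ≈ 8.19 m/s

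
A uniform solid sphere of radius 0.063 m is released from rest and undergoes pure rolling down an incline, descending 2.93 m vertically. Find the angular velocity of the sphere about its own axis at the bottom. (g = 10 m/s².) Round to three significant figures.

ω ≈ 103 rad/s

With I = (2/5)MR², the ratio k = I/(MR²) is 0.4.
Rolling without slipping gives ω = v/R, so the total kinetic energy is ½Mv² + ½Iω² = ½(1+k)Mv² = (7/10)Mv².
Energy conservation Mgh = ½(1+k)Mv² gives v = √(2gh/(1+k)) = √(2 × 10 × 2.93 / 1.4) = 6.47 m/s.
The angular speed follows from ω = v/R = 6.47/0.063 ≈ 103 rad/s.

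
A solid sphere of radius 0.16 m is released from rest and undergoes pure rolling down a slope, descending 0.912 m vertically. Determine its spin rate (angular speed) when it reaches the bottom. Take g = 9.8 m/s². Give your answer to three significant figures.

ω ≈ 22.3 rad/s

The moment of inertia is (2/5)MR², giving k ≡ I/(MR²) = 0.4.
The rolling condition ω = v/R makes the rotational term ½I(v/R)² = ½kMv², so KE_total = ½(1+k)Mv² = (7/10)Mv².
Energy conservation Mgh = ½(1+k)Mv² gives v = √(2gh/(1+k)) = √(2 × 9.8 × 0.912 / 1.4) = 3.573 m/s.
The angular speed follows from ω = v/R = 3.573/0.16 ≈ 22.3 rad/s.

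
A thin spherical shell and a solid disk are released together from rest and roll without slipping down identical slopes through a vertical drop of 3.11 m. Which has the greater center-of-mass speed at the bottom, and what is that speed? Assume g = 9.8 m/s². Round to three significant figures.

the solid disk, at v ≈ 6.37 m/s

For rolling without slipping, Mgh = ½(1+k)Mv² where k = I/(MR²), so v = √(2gh/(1+k)).
Thin spherical shell: k = 2/3, giving v = √(2×9.8×3.11/1.667) = 6.048 m/s.
Solid disk: k = 0.5, giving v = √(2×9.8×3.11/1.5) = 6.375 m/s.
The smaller k wins: the solid disk, at ≈ 6.37 m/s.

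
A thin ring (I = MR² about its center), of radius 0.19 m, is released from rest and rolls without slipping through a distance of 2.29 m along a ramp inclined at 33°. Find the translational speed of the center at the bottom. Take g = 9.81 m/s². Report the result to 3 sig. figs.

v ≈ 3.50 m/s

With I = MR², the ratio k = I/(MR²) is 1.
Pure rolling means v = ωR; then KE = ½Mv² + ½I(v/R)² = ½(1+k)Mv² = Mv².
The vertical drop is h = L sinθ = 2.29 × sin33° = 1.247 m.
Energy conservation: Mgh = Mv², so v = √(2gh/(1+k)) = √(2 × 9.81 × 1.247 / 2) ≈ 3.50 m/s.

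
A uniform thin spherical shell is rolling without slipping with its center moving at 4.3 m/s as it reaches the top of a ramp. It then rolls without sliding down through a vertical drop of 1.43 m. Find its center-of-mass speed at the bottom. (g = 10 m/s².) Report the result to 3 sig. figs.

With I = (2/3)MR², the ratio k = I/(MR²) is 2/3.
Pure rolling means v = ωR; then KE = ½Mv² + ½I(v/R)² = ½(1+k)Mv² = (5/6)Mv².
Conserving energy between top and bottom: (5/6)Mv² = (5/6)Mv₀² + Mgh, hence v² = v₀² + 2gh/(1+k).
v = √(4.3² + 2×10×1.43/1.667) = √35.65 ≈ 5.97 m/s.

v ≈ 5.97 m/s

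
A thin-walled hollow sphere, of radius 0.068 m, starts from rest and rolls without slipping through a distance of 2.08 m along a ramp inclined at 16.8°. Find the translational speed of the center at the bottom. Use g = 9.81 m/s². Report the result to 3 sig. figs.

Here I = (2/3)MR², so the shape factor k = I/(MR²) = 2/3.
Rolling without slipping gives ω = v/R, so the total kinetic energy is ½Mv² + ½Iω² = ½(1+k)Mv² = (5/6)Mv².
The vertical drop is h = L sinθ = 2.08 × sin16.8° = 0.6012 m.
Energy conservation: Mgh = (5/6)Mv², so v = √(2gh/(1+k)) = √(2 × 9.81 × 0.6012 / 1.667) ≈ 2.66 m/s.

v ≈ 2.66 m/s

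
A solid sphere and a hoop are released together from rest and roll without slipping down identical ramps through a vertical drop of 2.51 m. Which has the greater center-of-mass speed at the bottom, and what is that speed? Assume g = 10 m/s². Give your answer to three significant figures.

the solid sphere, at v ≈ 5.99 m/s

For rolling without slipping, Mgh = ½(1+k)Mv² where k = I/(MR²), so v = √(2gh/(1+k)).
Solid sphere: k = 0.4, giving v = √(2×10×2.51/1.4) = 5.988 m/s.
Hoop: k = 1, giving v = √(2×10×2.51/2) = 5.01 m/s.
The smaller k wins: the solid sphere, at ≈ 5.99 m/s.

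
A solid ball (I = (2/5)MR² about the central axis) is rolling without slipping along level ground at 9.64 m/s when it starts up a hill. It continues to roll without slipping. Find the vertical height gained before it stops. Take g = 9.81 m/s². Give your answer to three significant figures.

h ≈ 6.63 m

The moment of inertia is (2/5)MR², giving k ≡ I/(MR²) = 0.4.
The rolling condition ω = v/R makes the rotational term ½I(v/R)² = ½kMv², so KE_total = ½(1+k)Mv² = (7/10)Mv².
At the top the kinetic energy is zero, so (7/10)Mv₀² = Mgh.
Thus h = (1+k)v₀²/(2g) = 1.4 × 9.64² / (2 × 9.81) ≈ 6.63 m.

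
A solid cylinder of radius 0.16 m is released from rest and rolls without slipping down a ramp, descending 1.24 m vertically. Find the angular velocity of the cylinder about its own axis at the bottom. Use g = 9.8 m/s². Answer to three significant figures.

With I = (1/2)MR², the ratio k = I/(MR²) is 0.5.
Rolling without slipping gives ω = v/R, so the total kinetic energy is ½Mv² + ½Iω² = ½(1+k)Mv² = (3/4)Mv².
Energy conservation Mgh = ½(1+k)Mv² gives v = √(2gh/(1+k)) = √(2 × 9.8 × 1.24 / 1.5) = 4.025 m/s.
The angular speed follows from ω = v/R = 4.025/0.16 ≈ 25.2 rad/s.

ω ≈ 25.2 rad/s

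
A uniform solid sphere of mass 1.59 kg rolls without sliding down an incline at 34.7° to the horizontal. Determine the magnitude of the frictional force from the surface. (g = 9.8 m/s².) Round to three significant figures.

With I = (2/5)MR², the ratio k = I/(MR²) is 0.4.
Newton's second law down the slope: Mg sinθ − f = Ma. The torque equation fR = Iα (with α = a/R) gives f = kMa.
Combining, a = g sinθ/(1+k) and f = kMa = kMg sinθ/(1+k).
f = 0.4 × 1.59 × 9.8 × sin34.7° / 1.4 ≈ 2.53 N.

f ≈ 2.53 N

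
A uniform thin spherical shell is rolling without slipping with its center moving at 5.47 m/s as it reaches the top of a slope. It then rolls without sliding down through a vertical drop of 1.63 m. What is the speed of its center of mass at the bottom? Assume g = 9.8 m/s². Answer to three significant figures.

The moment of inertia is (2/3)MR², giving k ≡ I/(MR²) = 2/3.
The rolling condition ω = v/R makes the rotational term ½I(v/R)² = ½kMv², so KE_total = ½(1+k)Mv² = (5/6)Mv².
Energy conservation: (5/6)Mv₀² + Mgh = (5/6)Mv², so v² = v₀² + 2gh/(1+k).
v = √(5.47² + 2×9.8×1.63/1.667) = √49.09 ≈ 7.01 m/s.

v ≈ 7.01 m/s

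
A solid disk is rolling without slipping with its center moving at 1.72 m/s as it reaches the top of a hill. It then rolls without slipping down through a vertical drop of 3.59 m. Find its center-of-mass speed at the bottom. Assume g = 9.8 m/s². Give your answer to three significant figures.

v ≈ 7.06 m/s

Here I = (1/2)MR², so the shape factor k = I/(MR²) = 0.5.
Pure rolling means v = ωR; then KE = ½Mv² + ½I(v/R)² = ½(1+k)Mv² = (3/4)Mv².
Energy conservation: (3/4)Mv₀² + Mgh = (3/4)Mv², so v² = v₀² + 2gh/(1+k).
v = √(1.72² + 2×9.8×3.59/1.5) = √49.87 ≈ 7.06 m/s.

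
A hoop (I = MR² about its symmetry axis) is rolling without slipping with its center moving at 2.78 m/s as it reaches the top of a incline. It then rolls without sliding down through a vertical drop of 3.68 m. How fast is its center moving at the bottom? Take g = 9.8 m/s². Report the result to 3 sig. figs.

v ≈ 6.62 m/s

For this body I = MR², i.e. k = I/(MR²) = 1.
Pure rolling means v = ωR; then KE = ½Mv² + ½I(v/R)² = ½(1+k)Mv² = Mv².
Energy conservation: Mv₀² + Mgh = Mv², so v² = v₀² + 2gh/(1+k).
v = √(2.78² + 2×9.8×3.68/2) = √43.79 ≈ 6.62 m/s.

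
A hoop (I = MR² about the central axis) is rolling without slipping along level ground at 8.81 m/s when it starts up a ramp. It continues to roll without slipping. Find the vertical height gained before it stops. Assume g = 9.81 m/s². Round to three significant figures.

h ≈ 7.91 m

For this body I = MR², i.e. k = I/(MR²) = 1.
Since it rolls without slipping, ω = v/R and KE = ½Mv² + ½Iω² = ½(1+k)Mv² = Mv².
At the top the kinetic energy is zero, so Mv₀² = Mgh.
Thus h = (1+k)v₀²/(2g) = 2 × 8.81² / (2 × 9.81) ≈ 7.91 m.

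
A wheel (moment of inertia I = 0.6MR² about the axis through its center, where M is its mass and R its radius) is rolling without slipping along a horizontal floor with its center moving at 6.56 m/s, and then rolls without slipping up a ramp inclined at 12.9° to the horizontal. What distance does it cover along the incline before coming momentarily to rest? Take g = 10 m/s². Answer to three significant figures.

For this body I = 0.6MR², i.e. k = I/(MR²) = 0.6.
Since it rolls without slipping, ω = v/R and KE = ½Mv² + ½Iω² = ½(1+k)Mv² = (4/5)Mv².
Setting this equal to Mgh gives the vertical rise h = (1+k)v₀²/(2g) = 1.6×6.56²/(2×10) = 3.443 m.
Along the incline, d = h/sinθ = 3.443/sin12.9° ≈ 15.4 m.

d ≈ 15.4 m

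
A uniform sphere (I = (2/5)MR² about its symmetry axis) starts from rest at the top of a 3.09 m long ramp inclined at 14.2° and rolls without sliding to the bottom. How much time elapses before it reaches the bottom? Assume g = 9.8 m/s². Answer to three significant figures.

Here I = (2/5)MR², so the shape factor k = I/(MR²) = 0.4.
Translational: Mg sinθ − f = Ma. Rotational about the CM: fR = Iα = kMRa, so f = kMa.
Hence a = g sinθ/(1+k) = 9.8×sin14.2°/1.4 = 1.717 m/s².
Starting from rest, L = ½at², so t = √(2L/a) = √(2×3.09/1.717) ≈ 1.90 s.

t ≈ 1.90 s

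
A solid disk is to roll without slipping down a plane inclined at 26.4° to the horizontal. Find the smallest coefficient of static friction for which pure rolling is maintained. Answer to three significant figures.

μ_min ≈ 0.165

With I = (1/2)MR², the ratio k = I/(MR²) is 0.5.
Translational: Mg sinθ − f = Ma. Rotational about the CM: fR = Iα = kMRa, so f = kMa.
These give a = g sinθ/(1+k) and the required friction f = kMg sinθ/(1+k).
The normal force is N = Mg cosθ, so μ_min = f/N = k tanθ/(1+k).
μ_min = 0.5 × tan26.4° / 1.5 ≈ 0.165.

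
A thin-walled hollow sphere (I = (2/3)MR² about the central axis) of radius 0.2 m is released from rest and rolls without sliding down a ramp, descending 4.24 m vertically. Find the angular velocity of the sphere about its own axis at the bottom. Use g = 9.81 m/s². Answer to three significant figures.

ω ≈ 35.3 rad/s

With I = (2/3)MR², the ratio k = I/(MR²) is 2/3.
Since it rolls without slipping, ω = v/R and KE = ½Mv² + ½Iω² = ½(1+k)Mv² = (5/6)Mv².
Energy conservation Mgh = ½(1+k)Mv² gives v = √(2gh/(1+k)) = √(2 × 9.81 × 4.24 / 1.667) = 7.065 m/s.
Then ω = v/R = 7.065 / 0.2 ≈ 35.3 rad/s.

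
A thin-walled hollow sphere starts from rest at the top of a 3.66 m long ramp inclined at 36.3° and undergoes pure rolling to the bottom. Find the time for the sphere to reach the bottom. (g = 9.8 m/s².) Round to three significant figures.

The moment of inertia is (2/3)MR², giving k ≡ I/(MR²) = 2/3.
Along the incline Mg sinθ − f = Ma, and torque about the center fR = Iα = kMR²(a/R) gives f = kMa.
Hence a = g sinθ/(1+k) = 9.8×sin36.3°/1.667 = 3.481 m/s².
With constant a from rest, t = √(2L/a) = √(2·3.66/3.481) ≈ 1.45 s.

t ≈ 1.45 s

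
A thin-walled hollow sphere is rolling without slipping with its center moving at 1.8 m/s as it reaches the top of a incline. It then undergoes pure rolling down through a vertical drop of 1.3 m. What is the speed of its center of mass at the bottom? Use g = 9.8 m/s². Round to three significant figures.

With I = (2/3)MR², the ratio k = I/(MR²) is 2/3.
Pure rolling means v = ωR; then KE = ½Mv² + ½I(v/R)² = ½(1+k)Mv² = (5/6)Mv².
Conserving energy between top and bottom: (5/6)Mv² = (5/6)Mv₀² + Mgh, hence v² = v₀² + 2gh/(1+k).
v = √(1.8² + 2×9.8×1.3/1.667) = √18.53 ≈ 4.30 m/s.

v ≈ 4.30 m/s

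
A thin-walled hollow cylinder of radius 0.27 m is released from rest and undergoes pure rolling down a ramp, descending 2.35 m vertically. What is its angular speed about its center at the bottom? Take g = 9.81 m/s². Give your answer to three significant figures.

ω ≈ 17.8 rad/s

Here I = MR², so the shape factor k = I/(MR²) = 1.
Since it rolls without slipping, ω = v/R and KE = ½Mv² + ½Iω² = ½(1+k)Mv² = Mv².
Energy conservation Mgh = ½(1+k)Mv² gives v = √(2gh/(1+k)) = √(2 × 9.81 × 2.35 / 2) = 4.801 m/s.
The angular speed follows from ω = v/R = 4.801/0.27 ≈ 17.8 rad/s.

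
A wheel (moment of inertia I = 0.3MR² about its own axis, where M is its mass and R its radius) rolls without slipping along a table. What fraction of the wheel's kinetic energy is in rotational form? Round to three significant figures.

fraction ≈ 0.231

With I = 0.3MR², the ratio k = I/(MR²) is 0.3.
Since ω = v/R, the translational part is ½Mv² and the rotational part is ½I(v/R)² = ½kMv²; the total is ½(1+k)Mv².
The rotational fraction is therefore k/(1+k) = 0.3/1.3 ≈ 0.231.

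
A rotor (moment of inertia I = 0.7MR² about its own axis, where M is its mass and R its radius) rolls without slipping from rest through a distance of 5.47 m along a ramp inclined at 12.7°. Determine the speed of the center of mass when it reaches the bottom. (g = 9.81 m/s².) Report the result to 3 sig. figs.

Here I = 0.7MR², so the shape factor k = I/(MR²) = 0.7.
Pure rolling means v = ωR; then KE = ½Mv² + ½I(v/R)² = ½(1+k)Mv² = (17/20)Mv².
The vertical drop is h = L sinθ = 5.47 × sin12.7° = 1.203 m.
Setting Mgh = (17/20)Mv² gives v = √(2gh/(1+k)) = √(2·9.81·1.203/1.7) ≈ 3.73 m/s.

v ≈ 3.73 m/s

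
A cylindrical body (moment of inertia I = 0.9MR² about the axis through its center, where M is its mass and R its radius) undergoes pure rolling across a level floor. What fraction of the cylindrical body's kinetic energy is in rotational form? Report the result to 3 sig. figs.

fraction ≈ 0.474

Here I = 0.9MR², so the shape factor k = I/(MR²) = 0.9.
Since ω = v/R, the translational part is ½Mv² and the rotational part is ½I(v/R)² = ½kMv²; the total is ½(1+k)Mv².
The rotational fraction is therefore k/(1+k) = 0.9/1.9 ≈ 0.474.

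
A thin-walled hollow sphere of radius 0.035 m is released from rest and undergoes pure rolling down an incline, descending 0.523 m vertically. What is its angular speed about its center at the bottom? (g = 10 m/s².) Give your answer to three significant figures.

ω ≈ 71.6 rad/s

With I = (2/3)MR², the ratio k = I/(MR²) is 2/3.
Rolling without slipping gives ω = v/R, so the total kinetic energy is ½Mv² + ½Iω² = ½(1+k)Mv² = (5/6)Mv².
Energy conservation Mgh = ½(1+k)Mv² gives v = √(2gh/(1+k)) = √(2 × 10 × 0.523 / 1.667) = 2.505 m/s.
The angular speed follows from ω = v/R = 2.505/0.035 ≈ 71.6 rad/s.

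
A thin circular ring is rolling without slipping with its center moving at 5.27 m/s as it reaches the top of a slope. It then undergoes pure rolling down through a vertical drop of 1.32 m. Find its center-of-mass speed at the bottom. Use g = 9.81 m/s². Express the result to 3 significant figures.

The moment of inertia is MR², giving k ≡ I/(MR²) = 1.
The rolling condition ω = v/R makes the rotational term ½I(v/R)² = ½kMv², so KE_total = ½(1+k)Mv² = Mv².
Conserving energy between top and bottom: Mv² = Mv₀² + Mgh, hence v² = v₀² + 2gh/(1+k).
v = √(5.27² + 2×9.81×1.32/2) = √40.72 ≈ 6.38 m/s.

v ≈ 6.38 m/s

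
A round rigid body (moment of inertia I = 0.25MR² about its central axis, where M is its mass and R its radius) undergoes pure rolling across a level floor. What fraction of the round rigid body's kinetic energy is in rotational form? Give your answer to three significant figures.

Here I = 0.25MR², so the shape factor k = I/(MR²) = 0.25.
Since ω = v/R, the translational part is ½Mv² and the rotational part is ½I(v/R)² = ½kMv²; the total is ½(1+k)Mv².
The rotational fraction is therefore k/(1+k) = 0.25/1.25 ≈ 0.200.

fraction ≈ 0.200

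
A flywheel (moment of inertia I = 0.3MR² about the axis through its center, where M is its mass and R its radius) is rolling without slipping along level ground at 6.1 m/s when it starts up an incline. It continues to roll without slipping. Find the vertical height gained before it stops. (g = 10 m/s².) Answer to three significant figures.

Here I = 0.3MR², so the shape factor k = I/(MR²) = 0.3.
The rolling condition ω = v/R makes the rotational term ½I(v/R)² = ½kMv², so KE_total = ½(1+k)Mv² = (13/20)Mv².
At the top the kinetic energy is zero, so (13/20)Mv₀² = Mgh.
Thus h = (1+k)v₀²/(2g) = 1.3 × 6.1² / (2 × 10) ≈ 2.42 m.

h ≈ 2.42 m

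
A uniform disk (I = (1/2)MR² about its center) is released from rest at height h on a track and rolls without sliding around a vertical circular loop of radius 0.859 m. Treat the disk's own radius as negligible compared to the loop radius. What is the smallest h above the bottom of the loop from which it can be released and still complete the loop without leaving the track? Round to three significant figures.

h_min ≈ 2.36 m

The moment of inertia is (1/2)MR², giving k ≡ I/(MR²) = 0.5.
At the top of the loop, the minimum-contact condition is Mg = Mv_top²/r, so v_top² = gr.
With ω = v/R, the kinetic energy at speed v is ½(1+k)Mv² = (3/4)Mv².
Energy conservation from release (height h) to the top (height 2r): Mgh = Mg(2r) + (3/4)M·gr.
Thus h_min = 2r + (1+k)r/2 = r(2 + 1.5/2) = 0.859 × 2.75 ≈ 2.36 m.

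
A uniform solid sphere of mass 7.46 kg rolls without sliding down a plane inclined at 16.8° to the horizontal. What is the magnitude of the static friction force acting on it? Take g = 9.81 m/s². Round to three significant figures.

For this body I = (2/5)MR², i.e. k = I/(MR²) = 0.4.
Along the incline Mg sinθ − f = Ma, and torque about the center fR = Iα = kMR²(a/R) gives f = kMa.
Combining, a = g sinθ/(1+k) and f = kMa = kMg sinθ/(1+k).
f = 0.4 × 7.46 × 9.81 × sin16.8° / 1.4 ≈ 6.04 N.

f ≈ 6.04 N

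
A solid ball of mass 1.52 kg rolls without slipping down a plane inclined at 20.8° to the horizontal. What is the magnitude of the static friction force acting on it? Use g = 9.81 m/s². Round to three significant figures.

For this body I = (2/5)MR², i.e. k = I/(MR²) = 0.4.
Along the incline Mg sinθ − f = Ma, and torque about the center fR = Iα = kMR²(a/R) gives f = kMa.
Combining, a = g sinθ/(1+k) and f = kMa = kMg sinθ/(1+k).
f = 0.4 × 1.52 × 9.81 × sin20.8° / 1.4 ≈ 1.51 N.

f ≈ 1.51 N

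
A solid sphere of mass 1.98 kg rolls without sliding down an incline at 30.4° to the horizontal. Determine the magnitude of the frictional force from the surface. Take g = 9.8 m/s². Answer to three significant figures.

For this body I = (2/5)MR², i.e. k = I/(MR²) = 0.4.
Newton's second law down the slope: Mg sinθ − f = Ma. The torque equation fR = Iα (with α = a/R) gives f = kMa.
Combining, a = g sinθ/(1+k) and f = kMa = kMg sinθ/(1+k).
f = 0.4 × 1.98 × 9.8 × sin30.4° / 1.4 ≈ 2.81 N.

f ≈ 2.81 N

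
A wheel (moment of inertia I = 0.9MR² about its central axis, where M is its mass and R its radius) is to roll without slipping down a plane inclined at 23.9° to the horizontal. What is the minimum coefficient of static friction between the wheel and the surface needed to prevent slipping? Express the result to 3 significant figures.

The moment of inertia is 0.9MR², giving k ≡ I/(MR²) = 0.9.
Newton's second law down the slope: Mg sinθ − f = Ma. The torque equation fR = Iα (with α = a/R) gives f = kMa.
These give a = g sinθ/(1+k) and the required friction f = kMg sinθ/(1+k).
The normal force is N = Mg cosθ, so μ_min = f/N = k tanθ/(1+k).
μ_min = 0.9 × tan23.9° / 1.9 ≈ 0.210.

μ_min ≈ 0.210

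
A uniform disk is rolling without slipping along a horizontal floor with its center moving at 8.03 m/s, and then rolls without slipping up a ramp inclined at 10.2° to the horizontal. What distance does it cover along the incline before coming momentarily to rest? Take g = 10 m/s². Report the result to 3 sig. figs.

d ≈ 27.3 m

With I = (1/2)MR², the ratio k = I/(MR²) is 0.5.
Pure rolling means v = ωR; then KE = ½Mv² + ½I(v/R)² = ½(1+k)Mv² = (3/4)Mv².
Setting this equal to Mgh gives the vertical rise h = (1+k)v₀²/(2g) = 1.5×8.03²/(2×10) = 4.836 m.
Along the incline, d = h/sinθ = 4.836/sin10.2° ≈ 27.3 m.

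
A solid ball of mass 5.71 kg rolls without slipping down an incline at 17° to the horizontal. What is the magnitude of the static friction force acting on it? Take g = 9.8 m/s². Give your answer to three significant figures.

The moment of inertia is (2/5)MR², giving k ≡ I/(MR²) = 0.4.
Newton's second law down the slope: Mg sinθ − f = Ma. The torque equation fR = Iα (with α = a/R) gives f = kMa.
Combining, a = g sinθ/(1+k) and f = kMa = kMg sinθ/(1+k).
f = 0.4 × 5.71 × 9.8 × sin17° / 1.4 ≈ 4.67 N.

f ≈ 4.67 N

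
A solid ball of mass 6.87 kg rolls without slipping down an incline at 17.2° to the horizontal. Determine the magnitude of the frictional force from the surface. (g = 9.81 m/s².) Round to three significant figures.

The moment of inertia is (2/5)MR², giving k ≡ I/(MR²) = 0.4.
Newton's second law down the slope: Mg sinθ − f = Ma. The torque equation fR = Iα (with α = a/R) gives f = kMa.
Combining, a = g sinθ/(1+k) and f = kMa = kMg sinθ/(1+k).
f = 0.4 × 6.87 × 9.81 × sin17.2° / 1.4 ≈ 5.69 N.

f ≈ 5.69 N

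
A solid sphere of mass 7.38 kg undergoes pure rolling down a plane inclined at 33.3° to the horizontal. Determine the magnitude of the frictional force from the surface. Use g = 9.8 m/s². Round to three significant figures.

The moment of inertia is (2/5)MR², giving k ≡ I/(MR²) = 0.4.
Newton's second law down the slope: Mg sinθ − f = Ma. The torque equation fR = Iα (with α = a/R) gives f = kMa.
Combining, a = g sinθ/(1+k) and f = kMa = kMg sinθ/(1+k).
f = 0.4 × 7.38 × 9.8 × sin33.3° / 1.4 ≈ 11.3 N.

f ≈ 11.3 N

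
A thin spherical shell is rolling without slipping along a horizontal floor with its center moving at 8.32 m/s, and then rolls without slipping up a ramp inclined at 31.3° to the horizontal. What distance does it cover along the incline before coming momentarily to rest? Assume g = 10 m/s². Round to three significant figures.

Here I = (2/3)MR², so the shape factor k = I/(MR²) = 2/3.
Rolling without slipping gives ω = v/R, so the total kinetic energy is ½Mv² + ½Iω² = ½(1+k)Mv² = (5/6)Mv².
Setting this equal to Mgh gives the vertical rise h = (1+k)v₀²/(2g) = 1.667×8.32²/(2×10) = 5.769 m.
The distance along the slope is d = h/sinθ = 5.769/sin31.3° ≈ 11.1 m.

d ≈ 11.1 m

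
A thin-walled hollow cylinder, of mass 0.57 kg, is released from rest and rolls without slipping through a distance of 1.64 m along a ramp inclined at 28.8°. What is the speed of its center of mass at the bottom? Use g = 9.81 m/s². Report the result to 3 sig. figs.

v ≈ 2.78 m/s

With I = MR², the ratio k = I/(MR²) is 1.
Pure rolling means v = ωR; then KE = ½Mv² + ½I(v/R)² = ½(1+k)Mv² = Mv².
The vertical drop is h = L sinθ = 1.64 × sin28.8° = 0.7901 m.
Setting Mgh = Mv² gives v = √(2gh/(1+k)) = √(2·9.81·0.7901/2) ≈ 2.78 m/s.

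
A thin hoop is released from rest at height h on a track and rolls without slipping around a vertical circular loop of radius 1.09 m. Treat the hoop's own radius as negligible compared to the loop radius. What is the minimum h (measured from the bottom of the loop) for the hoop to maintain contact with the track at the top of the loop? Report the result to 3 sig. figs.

h_min ≈ 3.27 m

For this body I = MR², i.e. k = I/(MR²) = 1.
At the top of the loop, the minimum-contact condition is Mg = Mv_top²/r, so v_top² = gr.
With ω = v/R, the kinetic energy at speed v is ½(1+k)Mv² = Mv².
Energy conservation from release (height h) to the top (height 2r): Mgh = Mg(2r) + M·gr.
Thus h_min = 2r + (1+k)r/2 = r(2 + 2/2) = 1.09 × 3 ≈ 3.27 m.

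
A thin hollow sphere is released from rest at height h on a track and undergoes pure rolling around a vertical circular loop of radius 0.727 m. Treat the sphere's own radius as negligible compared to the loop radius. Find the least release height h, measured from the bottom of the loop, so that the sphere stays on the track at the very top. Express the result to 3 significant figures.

The moment of inertia is (2/3)MR², giving k ≡ I/(MR²) = 2/3.
At the top of the loop, the minimum-contact condition is Mg = Mv_top²/r, so v_top² = gr.
With ω = v/R, the kinetic energy at speed v is ½(1+k)Mv² = (5/6)Mv².
Energy conservation from release (height h) to the top (height 2r): Mgh = Mg(2r) + (5/6)M·gr.
Thus h_min = 2r + (1+k)r/2 = r(2 + 1.667/2) = 0.727 × 2.833 ≈ 2.06 m.

h_min ≈ 2.06 m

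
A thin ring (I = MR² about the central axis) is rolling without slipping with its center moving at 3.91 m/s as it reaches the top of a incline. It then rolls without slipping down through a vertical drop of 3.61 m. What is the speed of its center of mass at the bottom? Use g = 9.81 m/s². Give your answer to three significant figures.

For this body I = MR², i.e. k = I/(MR²) = 1.
Since it rolls without slipping, ω = v/R and KE = ½Mv² + ½Iω² = ½(1+k)Mv² = Mv².
Energy conservation: Mv₀² + Mgh = Mv², so v² = v₀² + 2gh/(1+k).
v = √(3.91² + 2×9.81×3.61/2) = √50.7 ≈ 7.12 m/s.

v ≈ 7.12 m/s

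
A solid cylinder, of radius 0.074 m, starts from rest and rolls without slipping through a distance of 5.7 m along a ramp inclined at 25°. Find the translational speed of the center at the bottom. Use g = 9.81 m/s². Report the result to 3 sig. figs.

v ≈ 5.61 m/s

Here I = (1/2)MR², so the shape factor k = I/(MR²) = 0.5.
Pure rolling means v = ωR; then KE = ½Mv² + ½I(v/R)² = ½(1+k)Mv² = (3/4)Mv².
The vertical drop is h = L sinθ = 5.7 × sin25° = 2.409 m.
Energy conservation: Mgh = (3/4)Mv², so v = √(2gh/(1+k)) = √(2 × 9.81 × 2.409 / 1.5) ≈ 5.61 m/s.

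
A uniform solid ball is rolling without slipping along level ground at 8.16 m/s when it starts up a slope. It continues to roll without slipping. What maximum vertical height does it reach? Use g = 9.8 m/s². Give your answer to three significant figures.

h ≈ 4.76 m

For this body I = (2/5)MR², i.e. k = I/(MR²) = 0.4.
Pure rolling means v = ωR; then KE = ½Mv² + ½I(v/R)² = ½(1+k)Mv² = (7/10)Mv².
All of this converts to potential energy at the highest point: (7/10)Mv₀² = Mgh.
Thus h = (1+k)v₀²/(2g) = 1.4 × 8.16² / (2 × 9.8) ≈ 4.76 m.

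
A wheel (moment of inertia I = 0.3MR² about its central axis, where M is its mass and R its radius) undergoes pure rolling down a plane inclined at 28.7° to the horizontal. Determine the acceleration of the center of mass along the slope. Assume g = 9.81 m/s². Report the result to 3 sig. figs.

a ≈ 3.62 m/s²

For this body I = 0.3MR², i.e. k = I/(MR²) = 0.3.
Translational: Mg sinθ − f = Ma. Rotational about the CM: fR = Iα = kMRa, so f = kMa.
Eliminating f: Mg sinθ = (1+k)Ma, so a = g sinθ/(1+k) = 9.81 × sin28.7° / 1.3 ≈ 3.62 m/s².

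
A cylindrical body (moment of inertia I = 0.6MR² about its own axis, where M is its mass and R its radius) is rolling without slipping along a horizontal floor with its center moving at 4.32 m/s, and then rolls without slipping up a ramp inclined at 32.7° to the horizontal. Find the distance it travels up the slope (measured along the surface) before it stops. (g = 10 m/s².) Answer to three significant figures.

The moment of inertia is 0.6MR², giving k ≡ I/(MR²) = 0.6.
The rolling condition ω = v/R makes the rotational term ½I(v/R)² = ½kMv², so KE_total = ½(1+k)Mv² = (4/5)Mv².
Setting this equal to Mgh gives the vertical rise h = (1+k)v₀²/(2g) = 1.6×4.32²/(2×10) = 1.493 m.
Along the incline, d = h/sinθ = 1.493/sin32.7° ≈ 2.76 m.

d ≈ 2.76 m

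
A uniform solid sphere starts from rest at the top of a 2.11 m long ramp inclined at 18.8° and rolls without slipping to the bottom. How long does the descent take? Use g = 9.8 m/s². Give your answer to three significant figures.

With I = (2/5)MR², the ratio k = I/(MR²) is 0.4.
Newton's second law down the slope: Mg sinθ − f = Ma. The torque equation fR = Iα (with α = a/R) gives f = kMa.
Hence a = g sinθ/(1+k) = 9.8×sin18.8°/1.4 = 2.256 m/s².
With constant a from rest, t = √(2L/a) = √(2·2.11/2.256) ≈ 1.37 s.

t ≈ 1.37 s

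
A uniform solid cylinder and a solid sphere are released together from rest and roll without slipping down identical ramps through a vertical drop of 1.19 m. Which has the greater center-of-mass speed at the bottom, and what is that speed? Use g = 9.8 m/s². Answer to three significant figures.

For rolling without slipping, Mgh = ½(1+k)Mv² where k = I/(MR²), so v = √(2gh/(1+k)).
Uniform solid cylinder: k = 0.5, giving v = √(2×9.8×1.19/1.5) = 3.943 m/s.
Solid sphere: k = 0.4, giving v = √(2×9.8×1.19/1.4) = 4.082 m/s.
The smaller k wins: the solid sphere, at ≈ 4.08 m/s.

the solid sphere, at v ≈ 4.08 m/s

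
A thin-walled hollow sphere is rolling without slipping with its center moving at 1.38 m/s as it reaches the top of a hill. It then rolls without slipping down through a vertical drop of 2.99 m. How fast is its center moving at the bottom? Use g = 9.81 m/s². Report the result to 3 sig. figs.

v ≈ 6.09 m/s

For this body I = (2/3)MR², i.e. k = I/(MR²) = 2/3.
The rolling condition ω = v/R makes the rotational term ½I(v/R)² = ½kMv², so KE_total = ½(1+k)Mv² = (5/6)Mv².
Conserving energy between top and bottom: (5/6)Mv² = (5/6)Mv₀² + Mgh, hence v² = v₀² + 2gh/(1+k).
v = √(1.38² + 2×9.81×2.99/1.667) = √37.1 ≈ 6.09 m/s.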